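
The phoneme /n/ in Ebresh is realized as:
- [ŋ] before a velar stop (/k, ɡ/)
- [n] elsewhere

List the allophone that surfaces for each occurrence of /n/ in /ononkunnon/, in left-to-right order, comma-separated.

[n], [ŋ], [n], [n], [n]

Occurrence 1 (position 2): no conditioning environment matches → elsewhere allophone [n].
Occurrence 2 (position 4): before a velar stop → [ŋ].
Occurrence 3 (position 7): no conditioning environment matches → elsewhere allophone [n].
Occurrence 4 (position 8): no conditioning environment matches → elsewhere allophone [n].
Occurrence 5 (position 10): no conditioning environment matches → elsewhere allophone [n].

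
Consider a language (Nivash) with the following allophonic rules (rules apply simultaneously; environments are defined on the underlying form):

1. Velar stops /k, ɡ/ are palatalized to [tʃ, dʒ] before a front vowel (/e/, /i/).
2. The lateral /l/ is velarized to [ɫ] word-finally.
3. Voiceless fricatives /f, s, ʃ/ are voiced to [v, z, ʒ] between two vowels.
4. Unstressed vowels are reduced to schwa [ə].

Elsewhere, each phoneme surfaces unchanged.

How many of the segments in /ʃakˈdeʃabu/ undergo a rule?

Segments that undergo a rule: /a/ → [ə] (rule 4); /ʃ/ → [ʒ] (rule 3); /a/ → [ə] (rule 4); /u/ → [ə] (rule 4).
All other segments surface unchanged.

4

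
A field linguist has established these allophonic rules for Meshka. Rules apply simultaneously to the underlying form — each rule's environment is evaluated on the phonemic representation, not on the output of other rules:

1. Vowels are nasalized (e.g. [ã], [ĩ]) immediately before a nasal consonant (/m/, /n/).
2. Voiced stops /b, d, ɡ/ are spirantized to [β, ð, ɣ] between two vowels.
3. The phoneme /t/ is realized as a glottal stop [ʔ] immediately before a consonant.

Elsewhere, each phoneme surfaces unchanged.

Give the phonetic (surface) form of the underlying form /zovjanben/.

/z/ (word-initial): no rule targets it → [z].
/o/ — between /z/ and /v/; rule 1 does not apply here → [o].
/v/ (between /o/ and /j/): no rule targets it → [v].
/j/ — not in any rule's target class → [j].
/a/ meets the environment for rule 1 (before a nasal consonant) → [ã].
/n/ stays [n].
/b/ — between /n/ and /e/; rule 2 does not apply here → [b].
/e/ (between /b/ and /n/): before a nasal consonant, so rule 1 applies → [ẽ].
/n/ — not in any rule's target class → [n].

[zovjãnbẽn]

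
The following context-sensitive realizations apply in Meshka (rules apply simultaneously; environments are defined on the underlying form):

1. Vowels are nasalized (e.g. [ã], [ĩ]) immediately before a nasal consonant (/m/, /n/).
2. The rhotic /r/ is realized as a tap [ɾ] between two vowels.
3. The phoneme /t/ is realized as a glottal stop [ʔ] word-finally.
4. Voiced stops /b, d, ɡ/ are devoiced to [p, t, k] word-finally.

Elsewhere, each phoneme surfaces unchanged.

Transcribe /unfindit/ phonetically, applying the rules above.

[ũnfĩndiʔ]

/u/ (word-initial): before a nasal consonant, so rule 1 applies → [ũ].
/i/ meets the environment for rule 1 (before a nasal consonant) → [ĩ].
/d/ (between /n/ and /i/) fails the environment for rule 4, so it stays [d].
/i/ — between /d/ and /t/; rule 1 does not apply here → [i].
/t/ (word-final): word-finally, so rule 3 applies → [ʔ].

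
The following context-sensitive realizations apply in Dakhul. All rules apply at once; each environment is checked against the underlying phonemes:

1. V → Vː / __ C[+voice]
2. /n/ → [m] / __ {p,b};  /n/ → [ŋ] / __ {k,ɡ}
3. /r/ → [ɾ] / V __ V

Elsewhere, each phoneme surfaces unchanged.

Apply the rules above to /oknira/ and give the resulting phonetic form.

/o/ (word-initial) fails the environment for rule 1, so it stays [o].
/k/ (between /o/ and /n/) is unaffected → [k].
/n/ (between /k/ and /i/) fails the environment for rule 2, so it stays [n].
/i/ — between /n/ and /r/, before a voiced consonant — surfaces as [iː] (rule 1).
/r/ — between /i/ and /a/, between two vowels — surfaces as [ɾ] (rule 3).
/a/ — word-final; rule 1 does not apply here → [a].

[okniːɾa]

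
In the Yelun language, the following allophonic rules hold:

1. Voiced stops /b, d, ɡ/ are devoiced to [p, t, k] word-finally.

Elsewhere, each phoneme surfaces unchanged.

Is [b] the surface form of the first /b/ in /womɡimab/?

/b/ (word-final): word-finally, so rule 1 applies → [p].
The actual realization is [p], not [b].

No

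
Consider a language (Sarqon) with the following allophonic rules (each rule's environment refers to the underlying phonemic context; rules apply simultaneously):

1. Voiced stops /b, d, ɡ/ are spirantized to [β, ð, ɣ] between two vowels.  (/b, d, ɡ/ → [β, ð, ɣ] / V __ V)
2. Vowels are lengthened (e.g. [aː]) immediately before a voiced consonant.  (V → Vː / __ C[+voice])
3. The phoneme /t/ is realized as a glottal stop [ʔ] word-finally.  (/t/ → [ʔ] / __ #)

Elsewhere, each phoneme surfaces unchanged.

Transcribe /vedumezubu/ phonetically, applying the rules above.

/e/ — between /v/ and /d/, before a voiced consonant — surfaces as [eː] (rule 2).
/d/ — between /e/ and /u/, between two vowels — surfaces as [ð] (rule 1).
Rule 2 applies to /u/ (between /d/ and /m/: before a voiced consonant) → [uː].
/e/ (between /m/ and /z/) occurs before a voiced consonant → [eː] by rule 2.
/u/ — between /z/ and /b/, before a voiced consonant — surfaces as [uː] (rule 2).
/b/ (between /u/ and /u/) occurs between two vowels → [β] by rule 1.
/u/ — word-final; rule 2 does not apply here → [u].

[veːðuːmeːzuːβu]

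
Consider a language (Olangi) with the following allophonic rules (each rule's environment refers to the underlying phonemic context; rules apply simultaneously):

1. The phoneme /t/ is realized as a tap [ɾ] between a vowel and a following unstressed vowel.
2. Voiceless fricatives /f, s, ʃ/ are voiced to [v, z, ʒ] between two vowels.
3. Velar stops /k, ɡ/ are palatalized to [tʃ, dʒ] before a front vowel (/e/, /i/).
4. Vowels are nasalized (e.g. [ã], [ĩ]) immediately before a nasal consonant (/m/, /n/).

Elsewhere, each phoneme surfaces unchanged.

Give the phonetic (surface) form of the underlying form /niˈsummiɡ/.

/n/ (word-initial) is unaffected → [n].
/i/ (between /n/ and /s/) is in the target of rule 4 but the environment (before a nasal consonant) is not met → [i].
/s/ meets the environment for rule 2 (between two vowels) → [z].
Rule 4 applies to /u/ (between /s/ and /m/: before a nasal consonant) → [ũ].
/m/ stays [m].
/m/ stays [m].
/i/ (between /m/ and /ɡ/) fails the environment for rule 4, so it stays [i].
/ɡ/ (word-final) fails the environment for rule 3, so it stays [ɡ].

[niˈzũmmiɡ]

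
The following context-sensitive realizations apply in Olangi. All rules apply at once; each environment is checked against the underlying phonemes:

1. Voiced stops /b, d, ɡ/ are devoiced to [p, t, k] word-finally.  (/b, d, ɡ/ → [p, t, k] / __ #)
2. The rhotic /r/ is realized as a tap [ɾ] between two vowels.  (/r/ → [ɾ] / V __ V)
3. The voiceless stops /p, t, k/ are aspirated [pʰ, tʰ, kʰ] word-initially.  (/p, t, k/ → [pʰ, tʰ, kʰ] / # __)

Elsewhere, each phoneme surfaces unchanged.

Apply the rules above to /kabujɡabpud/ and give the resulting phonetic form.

[kʰabujɡabput]

Rule 3 applies to /k/ (word-initial: word-initially) → [kʰ].
/a/ stays [a].
/b/ (between /a/ and /u/) is in the target of rule 1 but the environment (word-finally) is not met → [b].
/u/ stays [u].
/j/ stays [j].
/ɡ/ (between /j/ and /a/): rule 1 targets it, but not word-finally → unchanged [ɡ].
/a/ (between /ɡ/ and /b/): no rule targets it → [a].
/b/ (between /a/ and /p/) is in the target of rule 1 but the environment (word-finally) is not met → [b].
/p/ (between /b/ and /u/) is in the target of rule 3 but the environment (word-initially) is not met → [p].
/u/ stays [u].
Rule 1 applies to /d/ (word-final: word-finally) → [t].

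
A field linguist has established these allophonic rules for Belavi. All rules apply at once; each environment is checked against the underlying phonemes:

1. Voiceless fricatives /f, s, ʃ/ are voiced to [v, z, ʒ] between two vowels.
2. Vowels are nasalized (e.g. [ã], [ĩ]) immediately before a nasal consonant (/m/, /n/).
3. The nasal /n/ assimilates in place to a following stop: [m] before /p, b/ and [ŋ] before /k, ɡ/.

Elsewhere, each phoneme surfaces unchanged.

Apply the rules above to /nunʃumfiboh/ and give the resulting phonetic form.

[nũnʃũmfiboh]

/n/ — word-initial; rule 3 does not apply here → [n].
/u/ (between /n/ and /n/) occurs before a nasal consonant → [ũ] by rule 2.
/n/ (between /u/ and /ʃ/) is in the target of rule 3 but the environment (before a labial or velar stop) is not met → [n].
/ʃ/ — between /n/ and /u/; rule 1 does not apply here → [ʃ].
/u/ meets the environment for rule 2 (before a nasal consonant) → [ũ].
/f/ — between /m/ and /i/; rule 1 does not apply here → [f].
/i/ — between /f/ and /b/; rule 2 does not apply here → [i].
/o/ — between /b/ and /h/; rule 2 does not apply here → [o].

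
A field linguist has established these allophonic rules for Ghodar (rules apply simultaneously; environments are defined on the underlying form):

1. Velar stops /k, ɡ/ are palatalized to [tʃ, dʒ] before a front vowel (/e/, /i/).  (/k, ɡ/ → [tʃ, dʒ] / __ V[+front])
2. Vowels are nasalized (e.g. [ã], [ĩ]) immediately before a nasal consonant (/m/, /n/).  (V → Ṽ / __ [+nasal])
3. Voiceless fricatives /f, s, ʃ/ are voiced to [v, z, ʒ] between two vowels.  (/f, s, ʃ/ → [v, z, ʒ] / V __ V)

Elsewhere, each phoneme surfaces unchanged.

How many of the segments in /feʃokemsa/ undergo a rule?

3

Segments that undergo a rule: /ʃ/ → [ʒ] (rule 3); /k/ → [tʃ] (rule 1); /e/ → [ẽ] (rule 2).
All other segments surface unchanged.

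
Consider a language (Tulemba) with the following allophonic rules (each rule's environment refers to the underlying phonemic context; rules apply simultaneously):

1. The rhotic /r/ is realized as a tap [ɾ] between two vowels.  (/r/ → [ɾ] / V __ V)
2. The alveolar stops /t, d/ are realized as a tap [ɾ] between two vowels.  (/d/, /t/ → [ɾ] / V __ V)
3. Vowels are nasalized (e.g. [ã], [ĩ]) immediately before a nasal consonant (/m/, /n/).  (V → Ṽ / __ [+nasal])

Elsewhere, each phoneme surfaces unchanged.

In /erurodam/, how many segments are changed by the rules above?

4

Segments that undergo a rule: /r/ → [ɾ] (rule 1); /r/ → [ɾ] (rule 1); /d/ → [ɾ] (rule 2); /a/ → [ã] (rule 3).
All other segments surface unchanged.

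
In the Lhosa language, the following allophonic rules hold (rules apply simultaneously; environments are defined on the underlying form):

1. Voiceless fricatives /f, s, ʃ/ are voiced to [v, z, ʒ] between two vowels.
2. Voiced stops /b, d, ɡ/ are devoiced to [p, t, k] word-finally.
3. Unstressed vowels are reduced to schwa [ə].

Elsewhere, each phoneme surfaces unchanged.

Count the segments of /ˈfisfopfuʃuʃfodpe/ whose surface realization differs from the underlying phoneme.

6

Segments that undergo a rule: /o/ → [ə] (rule 3); /u/ → [ə] (rule 3); /ʃ/ → [ʒ] (rule 1); /u/ → [ə] (rule 3); /o/ → [ə] (rule 3); /e/ → [ə] (rule 3).
All other segments surface unchanged.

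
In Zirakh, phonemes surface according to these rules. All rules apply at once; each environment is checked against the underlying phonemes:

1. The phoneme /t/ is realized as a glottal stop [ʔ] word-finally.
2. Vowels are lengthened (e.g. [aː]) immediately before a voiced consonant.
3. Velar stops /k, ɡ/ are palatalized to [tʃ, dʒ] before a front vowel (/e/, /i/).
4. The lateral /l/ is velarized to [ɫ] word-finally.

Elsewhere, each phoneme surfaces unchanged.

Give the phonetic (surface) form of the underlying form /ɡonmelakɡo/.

/ɡ/ (word-initial) fails the environment for rule 3, so it stays [ɡ].
/o/ (between /ɡ/ and /n/): before a voiced consonant, so rule 2 applies → [oː].
/n/ (between /o/ and /m/) is unaffected → [n].
/m/ — not in any rule's target class → [m].
/e/ (between /m/ and /l/) occurs before a voiced consonant → [eː] by rule 2.
/l/ (between /e/ and /a/) fails the environment for rule 4, so it stays [l].
/a/ (between /l/ and /k/) is in the target of rule 2 but the environment (before a voiced consonant) is not met → [a].
/k/ (between /a/ and /ɡ/) is in the target of rule 3 but the environment (before a front vowel) is not met → [k].
/ɡ/ (between /k/ and /o/): rule 3 targets it, but not before a front vowel → unchanged [ɡ].
/o/ (word-final): rule 2 targets it, but not before a voiced consonant → unchanged [o].

[ɡoːnmeːlakɡo]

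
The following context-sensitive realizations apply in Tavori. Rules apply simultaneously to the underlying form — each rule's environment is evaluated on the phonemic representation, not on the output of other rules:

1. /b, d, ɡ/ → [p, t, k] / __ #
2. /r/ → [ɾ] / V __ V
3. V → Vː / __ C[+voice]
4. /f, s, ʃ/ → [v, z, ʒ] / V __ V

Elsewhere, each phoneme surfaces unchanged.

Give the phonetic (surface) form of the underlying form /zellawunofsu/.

/z/ — not in any rule's target class → [z].
/e/ (between /z/ and /l/): before a voiced consonant, so rule 3 applies → [eː].
/l/ (between /e/ and /l/) is unaffected → [l].
/l/ (between /l/ and /a/) is unaffected → [l].
/a/ (between /l/ and /w/): before a voiced consonant, so rule 3 applies → [aː].
/w/ (between /a/ and /u/) is unaffected → [w].
Rule 3 applies to /u/ (between /w/ and /n/: before a voiced consonant) → [uː].
/n/ (between /u/ and /o/): no rule targets it → [n].
/o/ (between /n/ and /f/) is in the target of rule 3 but the environment (before a voiced consonant) is not met → [o].
/f/ (between /o/ and /s/) is in the target of rule 4 but the environment (between two vowels) is not met → [f].
/s/ — between /f/ and /u/; rule 4 does not apply here → [s].
/u/ — word-final; rule 3 does not apply here → [u].

[zeːllaːwuːnofsu]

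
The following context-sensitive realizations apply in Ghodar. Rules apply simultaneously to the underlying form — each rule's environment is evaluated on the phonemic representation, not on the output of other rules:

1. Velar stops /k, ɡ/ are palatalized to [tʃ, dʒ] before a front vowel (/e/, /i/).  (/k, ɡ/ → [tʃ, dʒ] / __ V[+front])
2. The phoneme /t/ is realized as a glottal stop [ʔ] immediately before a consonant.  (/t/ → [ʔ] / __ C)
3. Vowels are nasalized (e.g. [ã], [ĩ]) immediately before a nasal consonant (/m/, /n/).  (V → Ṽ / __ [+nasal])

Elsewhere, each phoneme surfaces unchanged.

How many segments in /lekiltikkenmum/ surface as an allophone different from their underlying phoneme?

Segments that undergo a rule: /k/ → [tʃ] (rule 1); /k/ → [tʃ] (rule 1); /e/ → [ẽ] (rule 3); /u/ → [ũ] (rule 3).
All other segments surface unchanged.

4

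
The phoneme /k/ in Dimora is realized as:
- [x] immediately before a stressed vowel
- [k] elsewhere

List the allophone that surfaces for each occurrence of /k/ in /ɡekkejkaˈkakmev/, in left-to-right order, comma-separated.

[k], [k], [k], [x], [k]

Occurrence 1 (position 3): no conditioning environment matches → elsewhere allophone [k].
Occurrence 2 (position 4): no conditioning environment matches → elsewhere allophone [k].
Occurrence 3 (position 7): no conditioning environment matches → elsewhere allophone [k].
Occurrence 4 (position 9): immediately before a stressed vowel → [x].
Occurrence 5 (position 11): no conditioning environment matches → elsewhere allophone [k].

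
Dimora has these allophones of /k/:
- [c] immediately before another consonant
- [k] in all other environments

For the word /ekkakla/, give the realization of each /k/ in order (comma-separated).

Occurrence 1 (position 2): immediately before another consonant → [c].
Occurrence 2 (position 3): no conditioning environment matches → elsewhere allophone [k].
Occurrence 3 (position 5): immediately before another consonant → [c].

[c], [k], [c]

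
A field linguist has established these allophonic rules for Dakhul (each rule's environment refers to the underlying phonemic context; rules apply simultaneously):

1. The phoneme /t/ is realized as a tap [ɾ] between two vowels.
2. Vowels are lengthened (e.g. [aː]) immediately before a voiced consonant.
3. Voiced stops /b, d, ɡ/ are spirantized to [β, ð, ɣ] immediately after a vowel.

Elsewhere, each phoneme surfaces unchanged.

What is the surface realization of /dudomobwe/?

/d/ (word-initial): rule 3 targets it, but not immediately after a vowel → unchanged [d].
/u/ (between /d/ and /d/) occurs before a voiced consonant → [uː] by rule 2.
/d/ (between /u/ and /o/): immediately after a vowel, so rule 3 applies → [ð].
/o/ (between /d/ and /m/): before a voiced consonant, so rule 2 applies → [oː].
/m/ — not in any rule's target class → [m].
/o/ — between /m/ and /b/, before a voiced consonant — surfaces as [oː] (rule 2).
/b/ (between /o/ and /w/) occurs immediately after a vowel → [β] by rule 3.
/w/ (between /b/ and /e/) is unaffected → [w].
/e/ (word-final) is in the target of rule 2 but the environment (before a voiced consonant) is not met → [e].

[duːðoːmoːβwe]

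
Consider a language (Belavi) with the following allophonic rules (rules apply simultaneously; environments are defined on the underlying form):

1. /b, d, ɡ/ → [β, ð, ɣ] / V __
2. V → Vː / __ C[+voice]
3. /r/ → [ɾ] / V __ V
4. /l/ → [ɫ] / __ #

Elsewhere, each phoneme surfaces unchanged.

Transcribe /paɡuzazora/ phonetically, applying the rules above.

/p/ (word-initial) is unaffected → [p].
/a/ (between /p/ and /ɡ/): before a voiced consonant, so rule 2 applies → [aː].
/ɡ/ (between /a/ and /u/): immediately after a vowel, so rule 1 applies → [ɣ].
Rule 2 applies to /u/ (between /ɡ/ and /z/: before a voiced consonant) → [uː].
/z/ stays [z].
/a/ — between /z/ and /z/, before a voiced consonant — surfaces as [aː] (rule 2).
/z/ (between /a/ and /o/): no rule targets it → [z].
/o/ meets the environment for rule 2 (before a voiced consonant) → [oː].
/r/ (between /o/ and /a/) occurs between two vowels → [ɾ] by rule 3.
/a/ (word-final): rule 2 targets it, but not before a voiced consonant → unchanged [a].

[paːɣuːzaːzoːɾa]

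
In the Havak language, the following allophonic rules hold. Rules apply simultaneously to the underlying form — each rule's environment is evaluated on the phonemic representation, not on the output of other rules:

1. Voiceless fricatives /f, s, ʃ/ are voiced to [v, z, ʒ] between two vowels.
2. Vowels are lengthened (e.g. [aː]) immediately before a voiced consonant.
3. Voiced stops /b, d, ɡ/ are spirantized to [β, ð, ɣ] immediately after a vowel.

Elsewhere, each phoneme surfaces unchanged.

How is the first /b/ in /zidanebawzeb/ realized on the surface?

[β]

/b/ — between /e/ and /a/, immediately after a vowel — surfaces as [β] (rule 3).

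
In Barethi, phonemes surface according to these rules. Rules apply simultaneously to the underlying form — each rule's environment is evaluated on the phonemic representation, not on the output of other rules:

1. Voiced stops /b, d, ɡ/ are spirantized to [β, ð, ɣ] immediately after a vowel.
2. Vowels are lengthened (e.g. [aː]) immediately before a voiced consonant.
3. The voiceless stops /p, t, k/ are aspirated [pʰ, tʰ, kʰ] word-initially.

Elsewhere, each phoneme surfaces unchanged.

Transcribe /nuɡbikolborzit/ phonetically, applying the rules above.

[nuːɣbikoːlboːrzit]

/n/ (word-initial) is unaffected → [n].
/u/ — between /n/ and /ɡ/, before a voiced consonant — surfaces as [uː] (rule 2).
Rule 1 applies to /ɡ/ (between /u/ and /b/: immediately after a vowel) → [ɣ].
/b/ — between /ɡ/ and /i/; rule 1 does not apply here → [b].
/i/ (between /b/ and /k/): rule 2 targets it, but not before a voiced consonant → unchanged [i].
/k/ — between /i/ and /o/; rule 3 does not apply here → [k].
Rule 2 applies to /o/ (between /k/ and /l/: before a voiced consonant) → [oː].
/l/ (between /o/ and /b/) is unaffected → [l].
/b/ — between /l/ and /o/; rule 1 does not apply here → [b].
/o/ meets the environment for rule 2 (before a voiced consonant) → [oː].
/r/ (between /o/ and /z/): no rule targets it → [r].
/z/ stays [z].
/i/ (between /z/ and /t/): rule 2 targets it, but not before a voiced consonant → unchanged [i].
/t/ (word-final) is in the target of rule 3 but the environment (word-initially) is not met → [t].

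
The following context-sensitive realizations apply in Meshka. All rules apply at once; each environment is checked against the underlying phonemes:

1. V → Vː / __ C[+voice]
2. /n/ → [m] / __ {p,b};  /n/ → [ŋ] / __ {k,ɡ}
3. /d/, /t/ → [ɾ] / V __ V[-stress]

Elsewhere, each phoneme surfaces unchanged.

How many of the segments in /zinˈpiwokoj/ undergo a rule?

4

Segments that undergo a rule: /i/ → [iː] (rule 1); /n/ → [m] (rule 2); /i/ → [iː] (rule 1); /o/ → [oː] (rule 1).
All other segments surface unchanged.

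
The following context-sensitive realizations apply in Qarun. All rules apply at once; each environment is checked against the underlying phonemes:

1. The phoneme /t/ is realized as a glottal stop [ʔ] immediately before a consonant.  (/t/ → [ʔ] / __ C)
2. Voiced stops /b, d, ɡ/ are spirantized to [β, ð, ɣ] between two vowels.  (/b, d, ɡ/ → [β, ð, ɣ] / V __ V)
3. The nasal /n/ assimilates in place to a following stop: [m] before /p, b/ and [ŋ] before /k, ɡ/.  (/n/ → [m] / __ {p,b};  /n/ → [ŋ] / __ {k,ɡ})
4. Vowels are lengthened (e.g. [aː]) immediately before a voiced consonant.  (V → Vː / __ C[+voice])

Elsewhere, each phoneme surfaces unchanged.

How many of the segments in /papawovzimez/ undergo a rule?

4

Segments that undergo a rule: /a/ → [aː] (rule 4); /o/ → [oː] (rule 4); /i/ → [iː] (rule 4); /e/ → [eː] (rule 4).
All other segments surface unchanged.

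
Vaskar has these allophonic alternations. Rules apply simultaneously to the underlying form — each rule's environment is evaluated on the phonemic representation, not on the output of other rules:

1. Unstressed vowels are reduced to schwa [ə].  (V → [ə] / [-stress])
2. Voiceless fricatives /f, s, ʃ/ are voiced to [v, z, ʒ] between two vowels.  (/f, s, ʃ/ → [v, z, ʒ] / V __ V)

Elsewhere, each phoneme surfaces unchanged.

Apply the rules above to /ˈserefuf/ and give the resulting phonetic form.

[ˈserəvəf]

/s/ (word-initial) is in the target of rule 2 but the environment (between two vowels) is not met → [s].
/e/ — between /s/ and /r/; rule 1 does not apply here → [e].
/r/ — not in any rule's target class → [r].
/e/ (between /r/ and /f/): in an unstressed syllable, so rule 1 applies → [ə].
/f/ meets the environment for rule 2 (between two vowels) → [v].
/u/ — between /f/ and /f/, in an unstressed syllable — surfaces as [ə] (rule 1).
/f/ (word-final): rule 2 targets it, but not between two vowels → unchanged [f].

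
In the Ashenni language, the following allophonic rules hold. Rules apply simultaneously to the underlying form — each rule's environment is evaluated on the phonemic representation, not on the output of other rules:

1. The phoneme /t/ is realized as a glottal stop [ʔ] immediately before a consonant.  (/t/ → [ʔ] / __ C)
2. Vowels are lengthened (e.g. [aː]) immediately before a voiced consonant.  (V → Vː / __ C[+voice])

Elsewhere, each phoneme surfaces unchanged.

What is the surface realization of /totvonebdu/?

/t/ (word-initial): rule 1 targets it, but not immediately before a consonant → unchanged [t].
/o/ (between /t/ and /t/) fails the environment for rule 2, so it stays [o].
/t/ meets the environment for rule 1 (immediately before a consonant) → [ʔ].
/o/ (between /v/ and /n/): before a voiced consonant, so rule 2 applies → [oː].
/e/ (between /n/ and /b/): before a voiced consonant, so rule 2 applies → [eː].
/u/ (word-final) is in the target of rule 2 but the environment (before a voiced consonant) is not met → [u].

[toʔvoːneːbdu]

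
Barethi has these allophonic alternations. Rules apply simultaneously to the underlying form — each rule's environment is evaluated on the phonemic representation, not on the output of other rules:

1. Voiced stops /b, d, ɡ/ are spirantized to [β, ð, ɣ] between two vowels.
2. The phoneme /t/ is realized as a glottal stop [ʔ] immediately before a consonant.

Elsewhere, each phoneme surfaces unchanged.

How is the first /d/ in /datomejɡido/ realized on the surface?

[d]

/d/ (word-initial) fails the environment for rule 1, so it stays [d].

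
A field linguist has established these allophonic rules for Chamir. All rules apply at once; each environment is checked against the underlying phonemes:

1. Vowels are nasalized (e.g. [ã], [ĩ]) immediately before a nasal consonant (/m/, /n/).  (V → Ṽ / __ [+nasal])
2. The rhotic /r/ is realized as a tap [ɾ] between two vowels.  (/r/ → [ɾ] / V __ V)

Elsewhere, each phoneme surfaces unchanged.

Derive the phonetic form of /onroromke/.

[õnroɾõmke]

/o/ (word-initial): before a nasal consonant, so rule 1 applies → [õ].
/r/ (between /n/ and /o/) is in the target of rule 2 but the environment (between two vowels) is not met → [r].
/o/ (between /r/ and /r/): rule 1 targets it, but not before a nasal consonant → unchanged [o].
/r/ (between /o/ and /o/): between two vowels, so rule 2 applies → [ɾ].
/o/ — between /r/ and /m/, before a nasal consonant — surfaces as [õ] (rule 1).
/e/ (word-final) is in the target of rule 1 but the environment (before a nasal consonant) is not met → [e].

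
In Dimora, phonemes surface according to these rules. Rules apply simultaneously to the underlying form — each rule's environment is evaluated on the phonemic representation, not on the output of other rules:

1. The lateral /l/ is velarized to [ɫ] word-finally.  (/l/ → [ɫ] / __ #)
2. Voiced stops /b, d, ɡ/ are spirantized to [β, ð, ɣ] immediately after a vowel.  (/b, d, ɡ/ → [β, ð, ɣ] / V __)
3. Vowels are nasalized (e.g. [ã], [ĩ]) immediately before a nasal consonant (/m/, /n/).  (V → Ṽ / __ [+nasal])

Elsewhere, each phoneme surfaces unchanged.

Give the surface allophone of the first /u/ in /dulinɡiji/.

/u/ (between /d/ and /l/) is in the target of rule 3 but the environment (before a nasal consonant) is not met → [u].

[u]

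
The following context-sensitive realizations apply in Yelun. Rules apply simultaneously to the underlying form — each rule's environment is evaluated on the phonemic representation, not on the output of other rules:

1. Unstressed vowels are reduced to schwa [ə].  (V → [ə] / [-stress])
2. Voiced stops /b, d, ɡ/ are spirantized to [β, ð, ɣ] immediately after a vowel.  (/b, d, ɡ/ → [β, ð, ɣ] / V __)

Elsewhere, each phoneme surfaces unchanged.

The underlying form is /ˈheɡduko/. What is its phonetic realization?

[ˈheɣdəkə]

/h/ (word-initial) is unaffected → [h].
/e/ — between /h/ and /ɡ/; rule 1 does not apply here → [e].
/ɡ/ (between /e/ and /d/) occurs immediately after a vowel → [ɣ] by rule 2.
/d/ — between /ɡ/ and /u/; rule 2 does not apply here → [d].
Rule 1 applies to /u/ (between /d/ and /k/: in an unstressed syllable) → [ə].
/k/ — not in any rule's target class → [k].
/o/ meets the environment for rule 1 (in an unstressed syllable) → [ə].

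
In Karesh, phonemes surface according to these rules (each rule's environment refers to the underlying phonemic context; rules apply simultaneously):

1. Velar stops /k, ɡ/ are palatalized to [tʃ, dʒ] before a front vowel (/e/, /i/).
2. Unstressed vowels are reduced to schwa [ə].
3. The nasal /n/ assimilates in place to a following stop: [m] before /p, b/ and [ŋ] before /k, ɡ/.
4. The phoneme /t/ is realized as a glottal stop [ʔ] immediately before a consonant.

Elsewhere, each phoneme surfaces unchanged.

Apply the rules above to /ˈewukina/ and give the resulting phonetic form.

/e/ (word-initial): rule 2 targets it, but not in an unstressed syllable → unchanged [e].
Rule 2 applies to /u/ (between /w/ and /k/: in an unstressed syllable) → [ə].
/k/ (between /u/ and /i/) occurs before a front vowel → [tʃ] by rule 1.
/i/ (between /k/ and /n/) occurs in an unstressed syllable → [ə] by rule 2.
/n/ (between /i/ and /a/) is in the target of rule 3 but the environment (before a labial or velar stop) is not met → [n].
Rule 2 applies to /a/ (word-final: in an unstressed syllable) → [ə].

[ˈewətʃənə]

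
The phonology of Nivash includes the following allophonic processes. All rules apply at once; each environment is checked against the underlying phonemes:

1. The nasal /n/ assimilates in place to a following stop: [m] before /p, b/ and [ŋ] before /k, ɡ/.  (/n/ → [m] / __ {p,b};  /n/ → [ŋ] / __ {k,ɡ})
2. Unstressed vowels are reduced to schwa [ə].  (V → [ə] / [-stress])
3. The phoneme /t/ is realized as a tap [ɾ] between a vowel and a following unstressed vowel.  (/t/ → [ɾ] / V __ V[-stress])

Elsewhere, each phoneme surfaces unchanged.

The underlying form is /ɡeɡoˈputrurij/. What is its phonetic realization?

[ɡəɡəˈputrərəj]

/ɡ/ — not in any rule's target class → [ɡ].
/e/ meets the environment for rule 2 (in an unstressed syllable) → [ə].
/ɡ/ (between /e/ and /o/) is unaffected → [ɡ].
/o/ (between /ɡ/ and /p/): in an unstressed syllable, so rule 2 applies → [ə].
/p/ stays [p].
/u/ — between /p/ and /t/; rule 2 does not apply here → [u].
/t/ (between /u/ and /r/) fails the environment for rule 3, so it stays [t].
/r/ (between /t/ and /u/) is unaffected → [r].
/u/ (between /r/ and /r/): in an unstressed syllable, so rule 2 applies → [ə].
/r/ (between /u/ and /i/): no rule targets it → [r].
Rule 2 applies to /i/ (between /r/ and /j/: in an unstressed syllable) → [ə].
/j/ stays [j].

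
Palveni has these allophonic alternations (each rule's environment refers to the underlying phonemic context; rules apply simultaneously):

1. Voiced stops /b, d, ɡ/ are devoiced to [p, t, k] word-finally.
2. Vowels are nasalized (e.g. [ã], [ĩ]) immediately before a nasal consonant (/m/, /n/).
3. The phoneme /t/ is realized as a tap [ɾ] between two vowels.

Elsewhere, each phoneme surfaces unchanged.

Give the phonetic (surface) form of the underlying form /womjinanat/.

[wõmjĩnãnat]

/w/ (word-initial) is unaffected → [w].
/o/ meets the environment for rule 2 (before a nasal consonant) → [õ].
/m/ (between /o/ and /j/) is unaffected → [m].
/j/ (between /m/ and /i/): no rule targets it → [j].
Rule 2 applies to /i/ (between /j/ and /n/: before a nasal consonant) → [ĩ].
/n/ (between /i/ and /a/) is unaffected → [n].
/a/ — between /n/ and /n/, before a nasal consonant — surfaces as [ã] (rule 2).
/n/ (between /a/ and /a/) is unaffected → [n].
/a/ (between /n/ and /t/) fails the environment for rule 2, so it stays [a].
/t/ (word-final): rule 3 targets it, but not between two vowels → unchanged [t].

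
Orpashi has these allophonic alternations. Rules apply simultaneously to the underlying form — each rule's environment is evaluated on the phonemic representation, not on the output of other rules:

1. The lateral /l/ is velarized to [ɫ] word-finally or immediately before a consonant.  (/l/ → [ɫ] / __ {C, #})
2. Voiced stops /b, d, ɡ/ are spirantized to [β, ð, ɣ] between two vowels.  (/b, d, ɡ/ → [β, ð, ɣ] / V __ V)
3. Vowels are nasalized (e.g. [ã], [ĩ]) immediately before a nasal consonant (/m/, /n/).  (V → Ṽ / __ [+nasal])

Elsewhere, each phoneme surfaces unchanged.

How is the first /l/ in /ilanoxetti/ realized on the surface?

[l]

/l/ (between /i/ and /a/) is in the target of rule 1 but the environment (word-finally or immediately before a consonant) is not met → [l].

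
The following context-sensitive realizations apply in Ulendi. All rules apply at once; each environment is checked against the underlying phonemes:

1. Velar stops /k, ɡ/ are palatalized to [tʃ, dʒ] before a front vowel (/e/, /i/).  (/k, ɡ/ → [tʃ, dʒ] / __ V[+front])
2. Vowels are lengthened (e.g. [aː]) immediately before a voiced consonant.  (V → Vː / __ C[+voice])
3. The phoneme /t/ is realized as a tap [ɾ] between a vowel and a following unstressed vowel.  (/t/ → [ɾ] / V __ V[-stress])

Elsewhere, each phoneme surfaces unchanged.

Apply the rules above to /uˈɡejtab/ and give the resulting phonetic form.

[uːˈdʒeːjtaːb]

/u/ meets the environment for rule 2 (before a voiced consonant) → [uː].
Rule 1 applies to /ɡ/ (between /u/ and /e/: before a front vowel) → [dʒ].
Rule 2 applies to /e/ (between /ɡ/ and /j/: before a voiced consonant) → [eː].
/j/ — not in any rule's target class → [j].
/t/ (between /j/ and /a/) is in the target of rule 3 but the environment (between a vowel and a following unstressed vowel) is not met → [t].
/a/ (between /t/ and /b/) occurs before a voiced consonant → [aː] by rule 2.
/b/ (word-final): no rule targets it → [b].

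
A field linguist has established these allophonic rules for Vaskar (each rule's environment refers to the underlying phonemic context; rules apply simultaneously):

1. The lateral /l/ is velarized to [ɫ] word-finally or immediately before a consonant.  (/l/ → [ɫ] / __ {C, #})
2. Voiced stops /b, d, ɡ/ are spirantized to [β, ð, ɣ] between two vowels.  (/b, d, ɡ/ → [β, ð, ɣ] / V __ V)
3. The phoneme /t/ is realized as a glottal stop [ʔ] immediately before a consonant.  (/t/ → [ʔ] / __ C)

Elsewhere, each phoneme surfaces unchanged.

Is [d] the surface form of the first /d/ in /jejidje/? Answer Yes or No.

/d/ — between /i/ and /j/; rule 2 does not apply here → [d].
The actual realization is [d], which matches [d].

Yes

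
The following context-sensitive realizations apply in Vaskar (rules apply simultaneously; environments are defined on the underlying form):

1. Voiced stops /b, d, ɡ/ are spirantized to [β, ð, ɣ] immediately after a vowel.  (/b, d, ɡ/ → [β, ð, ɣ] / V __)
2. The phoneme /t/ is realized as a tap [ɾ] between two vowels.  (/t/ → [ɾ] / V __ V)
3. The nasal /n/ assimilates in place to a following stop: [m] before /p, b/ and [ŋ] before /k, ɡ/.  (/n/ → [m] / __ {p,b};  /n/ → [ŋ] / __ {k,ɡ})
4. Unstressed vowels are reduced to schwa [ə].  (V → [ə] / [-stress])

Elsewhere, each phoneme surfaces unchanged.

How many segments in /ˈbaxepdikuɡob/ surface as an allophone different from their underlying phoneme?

6

Segments that undergo a rule: /e/ → [ə] (rule 4); /i/ → [ə] (rule 4); /u/ → [ə] (rule 4); /ɡ/ → [ɣ] (rule 1); /o/ → [ə] (rule 4); /b/ → [β] (rule 1).
All other segments surface unchanged.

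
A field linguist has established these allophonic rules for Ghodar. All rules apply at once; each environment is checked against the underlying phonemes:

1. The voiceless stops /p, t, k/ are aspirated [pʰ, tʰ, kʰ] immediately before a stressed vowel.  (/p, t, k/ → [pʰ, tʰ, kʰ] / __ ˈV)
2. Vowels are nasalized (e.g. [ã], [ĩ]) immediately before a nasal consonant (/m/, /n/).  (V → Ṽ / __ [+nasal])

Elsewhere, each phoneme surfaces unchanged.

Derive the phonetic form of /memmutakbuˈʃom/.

/m/ (word-initial): no rule targets it → [m].
/e/ (between /m/ and /m/) occurs before a nasal consonant → [ẽ] by rule 2.
/m/ stays [m].
/m/ stays [m].
/u/ (between /m/ and /t/): rule 2 targets it, but not before a nasal consonant → unchanged [u].
/t/ (between /u/ and /a/) fails the environment for rule 1, so it stays [t].
/a/ — between /t/ and /k/; rule 2 does not apply here → [a].
/k/ (between /a/ and /b/): rule 1 targets it, but not immediately before a stressed vowel → unchanged [k].
/b/ (between /k/ and /u/) is unaffected → [b].
/u/ — between /b/ and /ʃ/; rule 2 does not apply here → [u].
/ʃ/ (between /u/ and /o/): no rule targets it → [ʃ].
/o/ (between /ʃ/ and /m/): before a nasal consonant, so rule 2 applies → [õ].
/m/ — not in any rule's target class → [m].

[mẽmmutakbuˈʃõm]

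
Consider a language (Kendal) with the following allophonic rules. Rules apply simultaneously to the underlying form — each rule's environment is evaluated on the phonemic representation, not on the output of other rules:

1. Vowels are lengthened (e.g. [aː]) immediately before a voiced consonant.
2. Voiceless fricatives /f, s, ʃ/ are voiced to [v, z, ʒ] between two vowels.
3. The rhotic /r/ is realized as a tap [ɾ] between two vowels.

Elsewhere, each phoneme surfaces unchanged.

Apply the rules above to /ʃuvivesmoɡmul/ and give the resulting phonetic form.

[ʃuːviːvesmoːɡmuːl]

/ʃ/ — word-initial; rule 2 does not apply here → [ʃ].
/u/ — between /ʃ/ and /v/, before a voiced consonant — surfaces as [uː] (rule 1).
/v/ (between /u/ and /i/): no rule targets it → [v].
/i/ — between /v/ and /v/, before a voiced consonant — surfaces as [iː] (rule 1).
/v/ (between /i/ and /e/) is unaffected → [v].
/e/ — between /v/ and /s/; rule 1 does not apply here → [e].
/s/ (between /e/ and /m/) is in the target of rule 2 but the environment (between two vowels) is not met → [s].
/m/ (between /s/ and /o/) is unaffected → [m].
Rule 1 applies to /o/ (between /m/ and /ɡ/: before a voiced consonant) → [oː].
/ɡ/ (between /o/ and /m/) is unaffected → [ɡ].
/m/ — not in any rule's target class → [m].
/u/ meets the environment for rule 1 (before a voiced consonant) → [uː].
/l/ stays [l].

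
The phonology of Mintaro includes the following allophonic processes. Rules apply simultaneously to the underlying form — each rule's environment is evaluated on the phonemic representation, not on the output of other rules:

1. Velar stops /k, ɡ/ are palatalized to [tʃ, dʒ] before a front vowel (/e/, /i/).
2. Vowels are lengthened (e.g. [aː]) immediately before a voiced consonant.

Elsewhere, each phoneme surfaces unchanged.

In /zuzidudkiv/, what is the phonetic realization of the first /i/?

[iː]

/i/ (between /z/ and /d/): before a voiced consonant, so rule 2 applies → [iː].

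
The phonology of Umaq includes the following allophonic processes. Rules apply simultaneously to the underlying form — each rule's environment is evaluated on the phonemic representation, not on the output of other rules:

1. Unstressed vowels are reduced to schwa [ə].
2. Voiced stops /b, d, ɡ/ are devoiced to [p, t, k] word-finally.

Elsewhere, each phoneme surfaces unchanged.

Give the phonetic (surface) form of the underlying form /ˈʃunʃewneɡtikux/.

[ˈʃunʃəwnəɡtəkəx]

/u/ (between /ʃ/ and /n/): rule 1 targets it, but not in an unstressed syllable → unchanged [u].
Rule 1 applies to /e/ (between /ʃ/ and /w/: in an unstressed syllable) → [ə].
/e/ (between /n/ and /ɡ/) occurs in an unstressed syllable → [ə] by rule 1.
/ɡ/ (between /e/ and /t/) is in the target of rule 2 but the environment (word-finally) is not met → [ɡ].
/i/ — between /t/ and /k/, in an unstressed syllable — surfaces as [ə] (rule 1).
/u/ — between /k/ and /x/, in an unstressed syllable — surfaces as [ə] (rule 1).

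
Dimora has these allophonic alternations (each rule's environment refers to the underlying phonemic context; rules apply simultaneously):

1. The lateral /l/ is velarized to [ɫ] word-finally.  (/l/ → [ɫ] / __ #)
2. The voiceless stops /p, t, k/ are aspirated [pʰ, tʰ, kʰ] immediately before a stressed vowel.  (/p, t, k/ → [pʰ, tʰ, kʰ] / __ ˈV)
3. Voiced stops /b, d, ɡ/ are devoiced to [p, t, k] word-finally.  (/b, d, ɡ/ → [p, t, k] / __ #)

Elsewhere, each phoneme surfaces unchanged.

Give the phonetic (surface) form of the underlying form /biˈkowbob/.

[biˈkʰowbop]

/b/ (word-initial): rule 3 targets it, but not word-finally → unchanged [b].
/i/ (between /b/ and /k/): no rule targets it → [i].
/k/ meets the environment for rule 2 (immediately before a stressed vowel) → [kʰ].
/o/ (between /k/ and /w/): no rule targets it → [o].
/w/ stays [w].
/b/ (between /w/ and /o/) fails the environment for rule 3, so it stays [b].
/o/ — not in any rule's target class → [o].
/b/ meets the environment for rule 3 (word-finally) → [p].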